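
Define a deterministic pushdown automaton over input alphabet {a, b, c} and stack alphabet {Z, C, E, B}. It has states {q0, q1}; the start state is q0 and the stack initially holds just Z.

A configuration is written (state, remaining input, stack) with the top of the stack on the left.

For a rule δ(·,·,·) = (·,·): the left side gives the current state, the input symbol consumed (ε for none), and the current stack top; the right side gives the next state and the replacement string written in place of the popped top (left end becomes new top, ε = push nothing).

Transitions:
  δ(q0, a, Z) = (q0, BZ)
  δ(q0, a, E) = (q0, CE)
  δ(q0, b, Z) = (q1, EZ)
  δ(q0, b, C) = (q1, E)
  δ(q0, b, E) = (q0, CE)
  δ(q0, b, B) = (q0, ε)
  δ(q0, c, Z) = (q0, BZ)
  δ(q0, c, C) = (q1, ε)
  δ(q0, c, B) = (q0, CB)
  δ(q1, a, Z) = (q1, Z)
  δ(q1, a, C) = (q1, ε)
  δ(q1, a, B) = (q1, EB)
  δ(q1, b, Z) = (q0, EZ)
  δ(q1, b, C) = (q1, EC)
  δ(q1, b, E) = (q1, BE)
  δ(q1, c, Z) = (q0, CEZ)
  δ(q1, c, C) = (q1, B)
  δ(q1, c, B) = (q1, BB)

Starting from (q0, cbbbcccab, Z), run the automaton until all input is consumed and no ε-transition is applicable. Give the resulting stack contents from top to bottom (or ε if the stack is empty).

BEBBBBEZ

(q0, cbbbcccab, Z)
  read c, top Z: go to q0, push BZ → (q0, bbbcccab, BZ)
  read b, top B: go to q0, push ε → (q0, bbcccab, Z)
  read b, top Z: go to q1, push EZ → (q1, bcccab, EZ)
  read b, top E: go to q1, push BE → (q1, cccab, BEZ)
  read c, top B: go to q1, push BB → (q1, ccab, BBEZ)
  read c, top B: go to q1, push BB → (q1, cab, BBBEZ)
  read c, top B: go to q1, push BB → (q1, ab, BBBBEZ)
  read a, top B: go to q1, push EB → (q1, b, EBBBBEZ)
  read b, top E: go to q1, push BE → (q1, ε, BEBBBBEZ)
All input consumed in state q1 with stack BEBBBBEZ.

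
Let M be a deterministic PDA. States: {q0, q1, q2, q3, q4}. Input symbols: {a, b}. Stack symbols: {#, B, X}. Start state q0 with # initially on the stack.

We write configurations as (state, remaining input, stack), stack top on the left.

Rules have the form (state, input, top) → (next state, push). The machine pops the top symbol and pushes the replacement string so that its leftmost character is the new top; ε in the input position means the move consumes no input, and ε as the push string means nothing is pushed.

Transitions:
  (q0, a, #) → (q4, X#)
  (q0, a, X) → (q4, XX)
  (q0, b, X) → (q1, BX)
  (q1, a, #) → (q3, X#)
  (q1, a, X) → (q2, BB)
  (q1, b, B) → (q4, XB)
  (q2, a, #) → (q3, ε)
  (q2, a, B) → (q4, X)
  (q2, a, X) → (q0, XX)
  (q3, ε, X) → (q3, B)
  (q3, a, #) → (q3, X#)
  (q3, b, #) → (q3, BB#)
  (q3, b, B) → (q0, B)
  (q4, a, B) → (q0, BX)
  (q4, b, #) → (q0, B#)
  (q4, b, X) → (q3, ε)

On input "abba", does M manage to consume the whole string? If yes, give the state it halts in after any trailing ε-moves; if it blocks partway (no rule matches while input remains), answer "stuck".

(q0, abba, #)
  read a, top #: go to q4, push X# → (q4, bba, X#)
  read b, top X: go to q3, push ε → (q3, ba, #)
  read b, top #: go to q3, push BB# → (q3, a, BB#)
No transition for (q3, a, top B); M blocks with input a remaining.

stuck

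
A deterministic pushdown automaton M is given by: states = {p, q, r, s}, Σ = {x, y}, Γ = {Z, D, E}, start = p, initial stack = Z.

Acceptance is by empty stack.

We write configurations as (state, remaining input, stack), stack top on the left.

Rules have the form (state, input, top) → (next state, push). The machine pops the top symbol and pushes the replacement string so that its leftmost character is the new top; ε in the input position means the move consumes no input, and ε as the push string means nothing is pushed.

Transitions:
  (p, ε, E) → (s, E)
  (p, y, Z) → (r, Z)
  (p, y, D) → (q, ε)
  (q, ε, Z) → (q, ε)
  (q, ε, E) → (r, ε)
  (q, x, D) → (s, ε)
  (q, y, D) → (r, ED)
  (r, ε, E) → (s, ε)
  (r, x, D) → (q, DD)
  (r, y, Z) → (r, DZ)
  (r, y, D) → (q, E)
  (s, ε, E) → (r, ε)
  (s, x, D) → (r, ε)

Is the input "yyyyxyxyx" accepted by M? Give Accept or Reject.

Reject

(p, yyyyxyxyx, Z)
  read y, top Z: go to r, push Z → (r, yyyxyxyx, Z)
  read y, top Z: go to r, push DZ → (r, yyxyxyx, DZ)
  read y, top D: go to q, push E → (q, yxyxyx, EZ)
  ε-move, top E: go to r, push ε → (r, yxyxyx, Z)
  read y, top Z: go to r, push DZ → (r, xyxyx, DZ)
  read x, top D: go to q, push DD → (q, yxyx, DDZ)
  read y, top D: go to r, push ED → (r, xyx, EDDZ)
  ε-move, top E: go to s, push ε → (s, xyx, DDZ)
  read x, top D: go to r, push ε → (r, yx, DZ)
  read y, top D: go to q, push E → (q, x, EZ)
  ε-move, top E: go to r, push ε → (r, x, Z)
No transition applies at (r, x, Z); input not fully consumed.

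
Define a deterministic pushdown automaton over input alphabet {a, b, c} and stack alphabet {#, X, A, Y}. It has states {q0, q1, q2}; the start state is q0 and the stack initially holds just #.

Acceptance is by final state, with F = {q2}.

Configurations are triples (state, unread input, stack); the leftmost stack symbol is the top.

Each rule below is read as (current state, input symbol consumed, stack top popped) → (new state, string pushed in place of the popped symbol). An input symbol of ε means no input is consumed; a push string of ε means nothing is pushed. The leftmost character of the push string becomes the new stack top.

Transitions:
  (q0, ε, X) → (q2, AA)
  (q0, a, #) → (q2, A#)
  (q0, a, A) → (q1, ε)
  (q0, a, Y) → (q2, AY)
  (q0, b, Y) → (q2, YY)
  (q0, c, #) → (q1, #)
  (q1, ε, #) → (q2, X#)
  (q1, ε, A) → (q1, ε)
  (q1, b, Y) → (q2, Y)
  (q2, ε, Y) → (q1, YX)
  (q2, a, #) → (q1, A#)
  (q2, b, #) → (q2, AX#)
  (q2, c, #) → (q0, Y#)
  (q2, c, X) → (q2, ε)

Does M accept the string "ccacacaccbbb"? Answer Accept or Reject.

Accept

(q0, ccacacaccbbb, #)
  read c, top #: go to q1, push # → (q1, cacacaccbbb, #)
  ε-move, top #: go to q2, push X# → (q2, cacacaccbbb, X#)
  read c, top X: go to q2, push ε → (q2, acacaccbbb, #)
  read a, top #: go to q1, push A# → (q1, cacaccbbb, A#)
  ε-move, top A: go to q1, push ε → (q1, cacaccbbb, #)
  ε-move, top #: go to q2, push X# → (q2, cacaccbbb, X#)
  read c, top X: go to q2, push ε → (q2, acaccbbb, #)
  read a, top #: go to q1, push A# → (q1, caccbbb, A#)
  ε-move, top A: go to q1, push ε → (q1, caccbbb, #)
  ε-move, top #: go to q2, push X# → (q2, caccbbb, X#)
  read c, top X: go to q2, push ε → (q2, accbbb, #)
  read a, top #: go to q1, push A# → (q1, ccbbb, A#)
  ε-move, top A: go to q1, push ε → (q1, ccbbb, #)
  ε-move, top #: go to q2, push X# → (q2, ccbbb, X#)
  read c, top X: go to q2, push ε → (q2, cbbb, #)
  read c, top #: go to q0, push Y# → (q0, bbb, Y#)
  read b, top Y: go to q2, push YY → (q2, bb, YY#)
  ε-move, top Y: go to q1, push YX → (q1, bb, YXY#)
  read b, top Y: go to q2, push Y → (q2, b, YXY#)
  ε-move, top Y: go to q1, push YX → (q1, b, YXXY#)
  read b, top Y: go to q2, push Y → (q2, ε, YXXY#)
All input consumed; state q2 ∈ F.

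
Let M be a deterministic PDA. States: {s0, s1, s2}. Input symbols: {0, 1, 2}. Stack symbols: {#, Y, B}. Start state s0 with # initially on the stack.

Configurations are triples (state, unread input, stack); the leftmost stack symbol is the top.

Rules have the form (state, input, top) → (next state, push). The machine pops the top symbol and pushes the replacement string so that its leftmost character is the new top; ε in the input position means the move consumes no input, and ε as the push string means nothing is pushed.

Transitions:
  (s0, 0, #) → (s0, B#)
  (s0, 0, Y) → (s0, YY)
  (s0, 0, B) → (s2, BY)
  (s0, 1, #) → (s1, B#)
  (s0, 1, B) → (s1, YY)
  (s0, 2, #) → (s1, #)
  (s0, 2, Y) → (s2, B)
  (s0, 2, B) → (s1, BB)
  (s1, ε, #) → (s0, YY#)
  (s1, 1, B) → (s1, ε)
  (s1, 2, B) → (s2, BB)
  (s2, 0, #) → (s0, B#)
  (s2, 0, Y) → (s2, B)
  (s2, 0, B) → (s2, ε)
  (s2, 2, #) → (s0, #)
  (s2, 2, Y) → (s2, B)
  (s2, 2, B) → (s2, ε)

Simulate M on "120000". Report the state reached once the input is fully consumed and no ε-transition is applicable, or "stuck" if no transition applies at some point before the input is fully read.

s2

(s0, 120000, #) ⊢ (s1, 20000, B#) ⊢ (s2, 0000, BB#) ⊢ (s2, 000, B#) ⊢ (s2, 00, #) ⊢ (s0, 0, B#) ⊢ (s2, ε, BY#)
All input consumed; M is in state s2.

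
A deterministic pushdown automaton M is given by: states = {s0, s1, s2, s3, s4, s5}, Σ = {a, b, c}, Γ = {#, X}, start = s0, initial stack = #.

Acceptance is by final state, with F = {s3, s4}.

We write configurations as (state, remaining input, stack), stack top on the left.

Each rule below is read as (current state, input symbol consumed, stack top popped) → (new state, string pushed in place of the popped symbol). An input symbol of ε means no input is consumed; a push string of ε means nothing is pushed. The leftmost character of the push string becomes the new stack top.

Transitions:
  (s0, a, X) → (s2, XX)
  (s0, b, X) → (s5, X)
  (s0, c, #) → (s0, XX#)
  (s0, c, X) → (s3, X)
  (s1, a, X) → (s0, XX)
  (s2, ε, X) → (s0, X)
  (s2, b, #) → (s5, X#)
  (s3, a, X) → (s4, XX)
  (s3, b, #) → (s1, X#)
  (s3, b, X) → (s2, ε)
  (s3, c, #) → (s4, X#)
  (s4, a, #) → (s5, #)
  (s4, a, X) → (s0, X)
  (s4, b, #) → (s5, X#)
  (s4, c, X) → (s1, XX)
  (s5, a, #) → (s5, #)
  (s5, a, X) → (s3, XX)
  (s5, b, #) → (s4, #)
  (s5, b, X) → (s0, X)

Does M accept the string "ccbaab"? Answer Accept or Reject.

(s0, ccbaab, #)
  read c, top #: go to s0, push XX# → (s0, cbaab, XX#)
  read c, top X: go to s3, push X → (s3, baab, XX#)
  read b, top X: go to s2, push ε → (s2, aab, X#)
  ε-move, top X: go to s0, push X → (s0, aab, X#)
  read a, top X: go to s2, push XX → (s2, ab, XX#)
  ε-move, top X: go to s0, push X → (s0, ab, XX#)
  read a, top X: go to s2, push XX → (s2, b, XXX#)
  ε-move, top X: go to s0, push X → (s0, b, XXX#)
  read b, top X: go to s5, push X → (s5, ε, XXX#)
All input consumed; state s5 ∉ F and no further ε-move applies.

Reject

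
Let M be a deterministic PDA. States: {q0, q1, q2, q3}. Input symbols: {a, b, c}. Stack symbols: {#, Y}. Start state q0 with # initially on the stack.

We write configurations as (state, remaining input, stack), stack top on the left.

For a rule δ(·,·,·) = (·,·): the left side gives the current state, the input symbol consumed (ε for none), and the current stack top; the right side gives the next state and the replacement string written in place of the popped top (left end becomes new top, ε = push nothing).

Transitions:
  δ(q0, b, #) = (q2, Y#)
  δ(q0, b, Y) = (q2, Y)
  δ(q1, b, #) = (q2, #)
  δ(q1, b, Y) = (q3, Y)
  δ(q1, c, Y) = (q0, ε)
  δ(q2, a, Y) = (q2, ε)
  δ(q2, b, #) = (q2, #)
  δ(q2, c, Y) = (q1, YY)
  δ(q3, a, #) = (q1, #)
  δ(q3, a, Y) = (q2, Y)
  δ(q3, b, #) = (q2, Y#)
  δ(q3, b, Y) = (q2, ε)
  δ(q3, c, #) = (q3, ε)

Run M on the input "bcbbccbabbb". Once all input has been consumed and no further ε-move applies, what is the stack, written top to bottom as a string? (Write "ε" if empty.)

(q0, bcbbccbabbb, #)
  read b, top #: go to q2, push Y# → (q2, cbbccbabbb, Y#)
  read c, top Y: go to q1, push YY → (q1, bbccbabbb, YY#)
  read b, top Y: go to q3, push Y → (q3, bccbabbb, YY#)
  read b, top Y: go to q2, push ε → (q2, ccbabbb, Y#)
  read c, top Y: go to q1, push YY → (q1, cbabbb, YY#)
  read c, top Y: go to q0, push ε → (q0, babbb, Y#)
  read b, top Y: go to q2, push Y → (q2, abbb, Y#)
  read a, top Y: go to q2, push ε → (q2, bbb, #)
  read b, top #: go to q2, push # → (q2, bb, #)
  read b, top #: go to q2, push # → (q2, b, #)
  read b, top #: go to q2, push # → (q2, ε, #)
All input consumed in state q2 with stack #.

#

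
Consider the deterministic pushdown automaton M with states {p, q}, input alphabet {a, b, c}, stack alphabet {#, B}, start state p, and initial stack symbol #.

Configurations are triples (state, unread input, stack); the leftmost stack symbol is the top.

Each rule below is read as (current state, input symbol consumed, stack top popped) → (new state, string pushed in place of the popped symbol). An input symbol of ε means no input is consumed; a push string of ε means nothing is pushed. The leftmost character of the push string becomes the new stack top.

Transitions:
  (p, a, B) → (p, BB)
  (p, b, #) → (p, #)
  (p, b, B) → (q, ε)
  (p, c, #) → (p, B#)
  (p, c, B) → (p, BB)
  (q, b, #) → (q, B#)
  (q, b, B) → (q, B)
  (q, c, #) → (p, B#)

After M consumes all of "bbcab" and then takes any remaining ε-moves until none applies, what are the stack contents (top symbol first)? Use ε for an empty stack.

(p, bbcab, #)
  read b, top #: go to p, push # → (p, bcab, #)
  read b, top #: go to p, push # → (p, cab, #)
  read c, top #: go to p, push B# → (p, ab, B#)
  read a, top B: go to p, push BB → (p, b, BB#)
  read b, top B: go to q, push ε → (q, ε, B#)
All input consumed in state q with stack B#.

B#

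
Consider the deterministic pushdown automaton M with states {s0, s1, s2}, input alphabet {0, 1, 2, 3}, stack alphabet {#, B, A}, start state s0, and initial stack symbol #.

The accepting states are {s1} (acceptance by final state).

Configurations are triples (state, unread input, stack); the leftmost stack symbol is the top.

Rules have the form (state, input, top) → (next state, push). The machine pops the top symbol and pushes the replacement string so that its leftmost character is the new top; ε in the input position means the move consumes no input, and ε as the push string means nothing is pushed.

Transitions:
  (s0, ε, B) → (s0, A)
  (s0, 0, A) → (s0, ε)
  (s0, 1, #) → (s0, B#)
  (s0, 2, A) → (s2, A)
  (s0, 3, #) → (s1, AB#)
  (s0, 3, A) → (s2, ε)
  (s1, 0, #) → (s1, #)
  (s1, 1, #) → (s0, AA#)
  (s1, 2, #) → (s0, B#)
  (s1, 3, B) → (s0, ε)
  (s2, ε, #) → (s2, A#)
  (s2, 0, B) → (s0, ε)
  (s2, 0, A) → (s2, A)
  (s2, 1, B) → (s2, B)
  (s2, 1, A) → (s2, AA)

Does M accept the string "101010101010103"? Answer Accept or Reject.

(s0, 101010101010103, #)
  read 1, top #: go to s0, push B# → (s0, 01010101010103, B#)
  ε-move, top B: go to s0, push A → (s0, 01010101010103, A#)
  read 0, top A: go to s0, push ε → (s0, 1010101010103, #)
  read 1, top #: go to s0, push B# → (s0, 010101010103, B#)
  ε-move, top B: go to s0, push A → (s0, 010101010103, A#)
  read 0, top A: go to s0, push ε → (s0, 10101010103, #)
  read 1, top #: go to s0, push B# → (s0, 0101010103, B#)
  ε-move, top B: go to s0, push A → (s0, 0101010103, A#)
  read 0, top A: go to s0, push ε → (s0, 101010103, #)
  read 1, top #: go to s0, push B# → (s0, 01010103, B#)
  ε-move, top B: go to s0, push A → (s0, 01010103, A#)
  read 0, top A: go to s0, push ε → (s0, 1010103, #)
  read 1, top #: go to s0, push B# → (s0, 010103, B#)
  ε-move, top B: go to s0, push A → (s0, 010103, A#)
  read 0, top A: go to s0, push ε → (s0, 10103, #)
  read 1, top #: go to s0, push B# → (s0, 0103, B#)
  ε-move, top B: go to s0, push A → (s0, 0103, A#)
  read 0, top A: go to s0, push ε → (s0, 103, #)
  read 1, top #: go to s0, push B# → (s0, 03, B#)
  ε-move, top B: go to s0, push A → (s0, 03, A#)
  read 0, top A: go to s0, push ε → (s0, 3, #)
  read 3, top #: go to s1, push AB# → (s1, ε, AB#)
All input consumed; state s1 ∈ F.

Accept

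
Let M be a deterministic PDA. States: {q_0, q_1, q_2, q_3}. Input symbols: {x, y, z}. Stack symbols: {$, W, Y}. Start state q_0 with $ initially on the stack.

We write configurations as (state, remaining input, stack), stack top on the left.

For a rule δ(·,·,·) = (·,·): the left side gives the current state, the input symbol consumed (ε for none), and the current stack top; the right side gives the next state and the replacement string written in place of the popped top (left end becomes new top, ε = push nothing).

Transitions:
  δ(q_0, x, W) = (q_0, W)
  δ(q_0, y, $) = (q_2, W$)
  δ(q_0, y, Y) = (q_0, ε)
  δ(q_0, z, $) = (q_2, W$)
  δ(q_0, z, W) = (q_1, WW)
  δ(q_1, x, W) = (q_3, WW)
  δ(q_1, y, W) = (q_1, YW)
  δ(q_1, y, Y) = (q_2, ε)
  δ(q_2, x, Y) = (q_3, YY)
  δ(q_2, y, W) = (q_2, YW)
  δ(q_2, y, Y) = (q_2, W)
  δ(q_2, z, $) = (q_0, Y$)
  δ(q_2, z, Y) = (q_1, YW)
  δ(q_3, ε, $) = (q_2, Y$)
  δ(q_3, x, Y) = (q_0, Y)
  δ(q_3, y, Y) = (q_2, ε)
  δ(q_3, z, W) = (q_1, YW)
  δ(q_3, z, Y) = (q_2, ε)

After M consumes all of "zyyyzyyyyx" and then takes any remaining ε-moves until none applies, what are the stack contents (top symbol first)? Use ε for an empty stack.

(q_0, zyyyzyyyyx, $)
  read z, top $: go to q_2, push W$ → (q_2, yyyzyyyyx, W$)
  read y, top W: go to q_2, push YW → (q_2, yyzyyyyx, YW$)
  read y, top Y: go to q_2, push W → (q_2, yzyyyyx, WW$)
  read y, top W: go to q_2, push YW → (q_2, zyyyyx, YWW$)
  read z, top Y: go to q_1, push YW → (q_1, yyyyx, YWWW$)
  read y, top Y: go to q_2, push ε → (q_2, yyyx, WWW$)
  read y, top W: go to q_2, push YW → (q_2, yyx, YWWW$)
  read y, top Y: go to q_2, push W → (q_2, yx, WWWW$)
  read y, top W: go to q_2, push YW → (q_2, x, YWWWW$)
  read x, top Y: go to q_3, push YY → (q_3, ε, YYWWWW$)
All input consumed in state q_3 with stack YYWWWW$.

YYWWWW$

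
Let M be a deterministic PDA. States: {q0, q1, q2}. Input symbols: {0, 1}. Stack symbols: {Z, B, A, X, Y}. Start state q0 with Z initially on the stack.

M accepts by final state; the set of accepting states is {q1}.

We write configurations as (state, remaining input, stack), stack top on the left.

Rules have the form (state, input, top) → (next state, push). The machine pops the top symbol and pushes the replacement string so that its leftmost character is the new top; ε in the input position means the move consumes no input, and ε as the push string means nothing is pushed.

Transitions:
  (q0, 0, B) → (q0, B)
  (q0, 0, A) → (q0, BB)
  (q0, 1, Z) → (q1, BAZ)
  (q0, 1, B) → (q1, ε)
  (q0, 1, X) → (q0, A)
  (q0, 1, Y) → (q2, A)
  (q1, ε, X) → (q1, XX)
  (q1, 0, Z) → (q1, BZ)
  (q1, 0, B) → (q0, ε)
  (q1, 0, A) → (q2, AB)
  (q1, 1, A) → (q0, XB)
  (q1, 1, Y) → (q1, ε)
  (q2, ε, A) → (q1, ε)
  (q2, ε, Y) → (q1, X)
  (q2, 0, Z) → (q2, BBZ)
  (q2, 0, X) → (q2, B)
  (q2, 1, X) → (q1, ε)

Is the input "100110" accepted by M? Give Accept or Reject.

Reject

(q0, 100110, Z) ⊢ (q1, 00110, BAZ) ⊢ (q0, 0110, AZ) ⊢ (q0, 110, BBZ) ⊢ (q1, 10, BZ)
No transition applies at (q1, 10, BZ); input not fully consumed.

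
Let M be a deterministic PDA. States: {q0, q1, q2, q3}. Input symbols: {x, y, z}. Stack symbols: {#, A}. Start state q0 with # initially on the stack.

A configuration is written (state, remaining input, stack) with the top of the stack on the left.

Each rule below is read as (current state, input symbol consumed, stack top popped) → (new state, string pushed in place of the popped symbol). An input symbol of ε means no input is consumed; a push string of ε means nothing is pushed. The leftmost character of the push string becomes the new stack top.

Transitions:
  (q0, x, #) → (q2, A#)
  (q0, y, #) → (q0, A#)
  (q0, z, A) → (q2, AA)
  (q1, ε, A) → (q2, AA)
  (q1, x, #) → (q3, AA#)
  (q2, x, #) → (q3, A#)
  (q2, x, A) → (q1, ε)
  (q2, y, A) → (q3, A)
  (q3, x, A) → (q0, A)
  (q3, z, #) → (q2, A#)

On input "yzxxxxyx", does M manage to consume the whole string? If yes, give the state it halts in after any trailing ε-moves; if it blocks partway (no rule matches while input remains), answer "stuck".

(q0, yzxxxxyx, #)
  read y, top #: go to q0, push A# → (q0, zxxxxyx, A#)
  read z, top A: go to q2, push AA → (q2, xxxxyx, AA#)
  read x, top A: go to q1, push ε → (q1, xxxyx, A#)
  ε-move, top A: go to q2, push AA → (q2, xxxyx, AA#)
  read x, top A: go to q1, push ε → (q1, xxyx, A#)
  ε-move, top A: go to q2, push AA → (q2, xxyx, AA#)
  read x, top A: go to q1, push ε → (q1, xyx, A#)
  ε-move, top A: go to q2, push AA → (q2, xyx, AA#)
  read x, top A: go to q1, push ε → (q1, yx, A#)
  ε-move, top A: go to q2, push AA → (q2, yx, AA#)
  read y, top A: go to q3, push A → (q3, x, AA#)
  read x, top A: go to q0, push A → (q0, ε, AA#)
All input consumed; M is in state q0.

q0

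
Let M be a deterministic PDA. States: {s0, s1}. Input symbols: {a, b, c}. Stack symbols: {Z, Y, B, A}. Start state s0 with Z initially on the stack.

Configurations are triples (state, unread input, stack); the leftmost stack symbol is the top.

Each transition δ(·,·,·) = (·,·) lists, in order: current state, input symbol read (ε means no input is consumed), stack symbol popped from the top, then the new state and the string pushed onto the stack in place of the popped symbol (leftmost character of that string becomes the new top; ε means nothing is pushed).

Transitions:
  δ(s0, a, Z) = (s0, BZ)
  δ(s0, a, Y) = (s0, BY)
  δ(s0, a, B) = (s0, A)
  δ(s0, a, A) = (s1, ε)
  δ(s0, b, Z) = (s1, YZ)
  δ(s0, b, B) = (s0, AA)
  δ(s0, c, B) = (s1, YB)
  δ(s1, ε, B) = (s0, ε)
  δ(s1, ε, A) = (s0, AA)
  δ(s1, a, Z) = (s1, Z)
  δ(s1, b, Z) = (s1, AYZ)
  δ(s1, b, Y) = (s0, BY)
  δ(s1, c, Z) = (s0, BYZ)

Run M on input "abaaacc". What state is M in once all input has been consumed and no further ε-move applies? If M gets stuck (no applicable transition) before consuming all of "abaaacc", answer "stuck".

stuck

(s0, abaaacc, Z) ⊢ (s0, baaacc, BZ) ⊢ (s0, aaacc, AAZ) ⊢ (s1, aacc, AZ) ⊢ (s0, aacc, AAZ) ⊢ (s1, acc, AZ) ⊢ (s0, acc, AAZ) ⊢ (s1, cc, AZ) ⊢ (s0, cc, AAZ)
No transition for (s0, c, top A); M blocks with input cc remaining.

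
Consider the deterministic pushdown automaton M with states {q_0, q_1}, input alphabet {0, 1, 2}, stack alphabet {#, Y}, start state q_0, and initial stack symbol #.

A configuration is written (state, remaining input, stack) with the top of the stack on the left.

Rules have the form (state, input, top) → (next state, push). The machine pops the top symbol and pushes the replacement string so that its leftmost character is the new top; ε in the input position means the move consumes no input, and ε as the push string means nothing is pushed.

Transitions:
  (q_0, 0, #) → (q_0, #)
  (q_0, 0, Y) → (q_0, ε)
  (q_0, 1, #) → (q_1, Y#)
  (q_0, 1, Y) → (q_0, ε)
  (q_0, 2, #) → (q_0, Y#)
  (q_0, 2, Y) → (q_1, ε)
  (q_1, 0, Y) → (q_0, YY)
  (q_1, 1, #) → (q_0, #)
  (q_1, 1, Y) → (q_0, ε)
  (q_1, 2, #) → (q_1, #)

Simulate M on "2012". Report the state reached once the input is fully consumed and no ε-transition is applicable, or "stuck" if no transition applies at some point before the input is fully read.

stuck

(q_0, 2012, #)
  read 2, top #: go to q_0, push Y# → (q_0, 012, Y#)
  read 0, top Y: go to q_0, push ε → (q_0, 12, #)
  read 1, top #: go to q_1, push Y# → (q_1, 2, Y#)
No transition for (q_1, 2, top Y); M blocks with input 2 remaining.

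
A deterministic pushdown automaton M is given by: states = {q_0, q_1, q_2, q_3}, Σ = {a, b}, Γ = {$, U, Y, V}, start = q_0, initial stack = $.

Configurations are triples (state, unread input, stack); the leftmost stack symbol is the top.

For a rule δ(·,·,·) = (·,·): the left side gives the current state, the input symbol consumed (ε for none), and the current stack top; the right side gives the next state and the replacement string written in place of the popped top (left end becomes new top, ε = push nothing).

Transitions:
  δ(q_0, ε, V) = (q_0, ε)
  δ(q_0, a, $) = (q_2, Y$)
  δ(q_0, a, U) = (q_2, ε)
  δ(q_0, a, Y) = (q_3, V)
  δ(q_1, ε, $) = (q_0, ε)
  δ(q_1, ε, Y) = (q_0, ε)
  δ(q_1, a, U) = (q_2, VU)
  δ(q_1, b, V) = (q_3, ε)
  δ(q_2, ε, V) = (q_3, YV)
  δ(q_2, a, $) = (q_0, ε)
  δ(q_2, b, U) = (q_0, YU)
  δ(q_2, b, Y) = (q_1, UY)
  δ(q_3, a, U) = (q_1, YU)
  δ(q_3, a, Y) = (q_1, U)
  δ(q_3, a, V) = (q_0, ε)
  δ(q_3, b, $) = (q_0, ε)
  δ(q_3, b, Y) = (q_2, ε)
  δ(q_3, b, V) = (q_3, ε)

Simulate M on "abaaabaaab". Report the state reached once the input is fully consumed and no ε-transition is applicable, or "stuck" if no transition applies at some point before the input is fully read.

stuck

(q_0, abaaabaaab, $) ⊢ (q_2, baaabaaab, Y$) ⊢ (q_1, aaabaaab, UY$) ⊢ (q_2, aabaaab, VUY$) ⊢ (q_3, aabaaab, YVUY$) ⊢ (q_1, abaaab, UVUY$) ⊢ (q_2, baaab, VUVUY$) ⊢ (q_3, baaab, YVUVUY$) ⊢ (q_2, aaab, VUVUY$) ⊢ (q_3, aaab, YVUVUY$) ⊢ (q_1, aab, UVUVUY$) ⊢ (q_2, ab, VUVUVUY$) ⊢ (q_3, ab, YVUVUVUY$) ⊢ (q_1, b, UVUVUVUY$)
No transition for (q_1, b, top U); M blocks with input b remaining.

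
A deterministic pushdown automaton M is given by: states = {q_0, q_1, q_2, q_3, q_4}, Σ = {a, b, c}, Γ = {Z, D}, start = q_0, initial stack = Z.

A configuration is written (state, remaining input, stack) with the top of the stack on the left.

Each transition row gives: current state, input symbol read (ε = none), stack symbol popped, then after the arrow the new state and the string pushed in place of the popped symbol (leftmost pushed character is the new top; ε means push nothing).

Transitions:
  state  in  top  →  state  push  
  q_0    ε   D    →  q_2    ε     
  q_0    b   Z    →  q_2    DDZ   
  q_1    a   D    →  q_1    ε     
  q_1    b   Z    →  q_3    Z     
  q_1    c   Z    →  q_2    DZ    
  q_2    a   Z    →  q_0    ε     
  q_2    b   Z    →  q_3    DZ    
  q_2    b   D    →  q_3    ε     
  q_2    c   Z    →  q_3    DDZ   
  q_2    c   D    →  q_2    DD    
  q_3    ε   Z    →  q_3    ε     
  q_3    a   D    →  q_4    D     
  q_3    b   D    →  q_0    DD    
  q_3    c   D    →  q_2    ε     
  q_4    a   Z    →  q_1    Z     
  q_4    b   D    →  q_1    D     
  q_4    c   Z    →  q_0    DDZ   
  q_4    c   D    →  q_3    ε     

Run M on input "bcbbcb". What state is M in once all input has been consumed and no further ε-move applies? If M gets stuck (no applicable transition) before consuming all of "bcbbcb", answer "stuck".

q_3

(q_0, bcbbcb, Z)
  read b, top Z: go to q_2, push DDZ → (q_2, cbbcb, DDZ)
  read c, top D: go to q_2, push DD → (q_2, bbcb, DDDZ)
  read b, top D: go to q_3, push ε → (q_3, bcb, DDZ)
  read b, top D: go to q_0, push DD → (q_0, cb, DDDZ)
  ε-move, top D: go to q_2, push ε → (q_2, cb, DDZ)
  read c, top D: go to q_2, push DD → (q_2, b, DDDZ)
  read b, top D: go to q_3, push ε → (q_3, ε, DDZ)
All input consumed; M is in state q_3.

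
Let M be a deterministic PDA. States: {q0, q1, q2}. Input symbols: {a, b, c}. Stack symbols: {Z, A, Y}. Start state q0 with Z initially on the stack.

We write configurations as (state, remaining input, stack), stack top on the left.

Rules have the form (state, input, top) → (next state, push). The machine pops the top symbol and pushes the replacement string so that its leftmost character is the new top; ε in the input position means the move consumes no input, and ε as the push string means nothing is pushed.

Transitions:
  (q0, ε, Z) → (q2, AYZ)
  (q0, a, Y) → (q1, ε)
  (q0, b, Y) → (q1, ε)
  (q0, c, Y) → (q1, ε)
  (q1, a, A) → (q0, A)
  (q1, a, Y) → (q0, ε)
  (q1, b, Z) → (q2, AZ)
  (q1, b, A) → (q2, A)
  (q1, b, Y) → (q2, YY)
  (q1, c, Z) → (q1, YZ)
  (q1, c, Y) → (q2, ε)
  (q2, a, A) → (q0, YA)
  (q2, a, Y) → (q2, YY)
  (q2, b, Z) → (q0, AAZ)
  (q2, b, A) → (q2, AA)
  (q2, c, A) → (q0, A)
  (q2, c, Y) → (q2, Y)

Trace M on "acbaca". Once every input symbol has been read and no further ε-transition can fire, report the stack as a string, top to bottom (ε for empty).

(q0, acbaca, Z)
  ε-move, top Z: go to q2, push AYZ → (q2, acbaca, AYZ)
  read a, top A: go to q0, push YA → (q0, cbaca, YAYZ)
  read c, top Y: go to q1, push ε → (q1, baca, AYZ)
  read b, top A: go to q2, push A → (q2, aca, AYZ)
  read a, top A: go to q0, push YA → (q0, ca, YAYZ)
  read c, top Y: go to q1, push ε → (q1, a, AYZ)
  read a, top A: go to q0, push A → (q0, ε, AYZ)
All input consumed in state q0 with stack AYZ.

AYZ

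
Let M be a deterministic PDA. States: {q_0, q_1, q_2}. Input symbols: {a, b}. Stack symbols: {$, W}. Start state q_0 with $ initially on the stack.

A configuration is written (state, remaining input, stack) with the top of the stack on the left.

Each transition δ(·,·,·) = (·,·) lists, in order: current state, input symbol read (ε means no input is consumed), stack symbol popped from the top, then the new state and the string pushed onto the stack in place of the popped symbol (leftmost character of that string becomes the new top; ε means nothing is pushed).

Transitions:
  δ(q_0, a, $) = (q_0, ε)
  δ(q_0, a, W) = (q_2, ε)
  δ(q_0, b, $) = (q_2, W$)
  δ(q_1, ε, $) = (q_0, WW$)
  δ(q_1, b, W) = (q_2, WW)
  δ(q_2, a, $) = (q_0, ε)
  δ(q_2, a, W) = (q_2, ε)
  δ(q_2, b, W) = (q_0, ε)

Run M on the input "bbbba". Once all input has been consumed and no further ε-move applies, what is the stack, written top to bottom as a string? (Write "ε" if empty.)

ε

(q_0, bbbba, $) ⊢ (q_2, bbba, W$) ⊢ (q_0, bba, $) ⊢ (q_2, ba, W$) ⊢ (q_0, a, $) ⊢ (q_0, ε, ε)
All input consumed in state q_0 with stack ε.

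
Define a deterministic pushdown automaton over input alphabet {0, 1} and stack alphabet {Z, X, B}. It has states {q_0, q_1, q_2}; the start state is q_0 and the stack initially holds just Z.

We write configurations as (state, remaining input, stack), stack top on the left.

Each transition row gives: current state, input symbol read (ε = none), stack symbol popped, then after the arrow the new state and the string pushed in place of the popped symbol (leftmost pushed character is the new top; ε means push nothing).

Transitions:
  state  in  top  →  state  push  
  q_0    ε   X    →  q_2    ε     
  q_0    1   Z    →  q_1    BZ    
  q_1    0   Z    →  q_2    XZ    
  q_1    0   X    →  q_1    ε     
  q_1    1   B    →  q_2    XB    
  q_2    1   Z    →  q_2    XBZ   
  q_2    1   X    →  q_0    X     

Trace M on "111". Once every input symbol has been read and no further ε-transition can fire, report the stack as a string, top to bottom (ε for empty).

BZ

(q_0, 111, Z)
  read 1, top Z: go to q_1, push BZ → (q_1, 11, BZ)
  read 1, top B: go to q_2, push XB → (q_2, 1, XBZ)
  read 1, top X: go to q_0, push X → (q_0, ε, XBZ)
  ε-move, top X: go to q_2, push ε → (q_2, ε, BZ)
All input consumed in state q_2 with stack BZ.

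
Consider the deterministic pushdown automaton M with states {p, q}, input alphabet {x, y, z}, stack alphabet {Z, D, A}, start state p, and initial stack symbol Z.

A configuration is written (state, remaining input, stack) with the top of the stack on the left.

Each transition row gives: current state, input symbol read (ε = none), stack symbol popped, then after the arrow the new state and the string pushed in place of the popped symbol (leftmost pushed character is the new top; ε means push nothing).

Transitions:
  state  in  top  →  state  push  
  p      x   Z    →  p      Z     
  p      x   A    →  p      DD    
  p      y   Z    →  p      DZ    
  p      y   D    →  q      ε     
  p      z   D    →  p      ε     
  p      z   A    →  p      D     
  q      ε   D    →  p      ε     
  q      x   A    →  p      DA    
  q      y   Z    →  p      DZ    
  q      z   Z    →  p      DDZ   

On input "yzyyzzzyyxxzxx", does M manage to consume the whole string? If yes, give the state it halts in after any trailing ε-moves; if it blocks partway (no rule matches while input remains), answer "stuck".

(p, yzyyzzzyyxxzxx, Z)
  read y, top Z: go to p, push DZ → (p, zyyzzzyyxxzxx, DZ)
  read z, top D: go to p, push ε → (p, yyzzzyyxxzxx, Z)
  read y, top Z: go to p, push DZ → (p, yzzzyyxxzxx, DZ)
  read y, top D: go to q, push ε → (q, zzzyyxxzxx, Z)
  read z, top Z: go to p, push DDZ → (p, zzyyxxzxx, DDZ)
  read z, top D: go to p, push ε → (p, zyyxxzxx, DZ)
  read z, top D: go to p, push ε → (p, yyxxzxx, Z)
  read y, top Z: go to p, push DZ → (p, yxxzxx, DZ)
  read y, top D: go to q, push ε → (q, xxzxx, Z)
No transition for (q, x, top Z); M blocks with input xxzxx remaining.

stuck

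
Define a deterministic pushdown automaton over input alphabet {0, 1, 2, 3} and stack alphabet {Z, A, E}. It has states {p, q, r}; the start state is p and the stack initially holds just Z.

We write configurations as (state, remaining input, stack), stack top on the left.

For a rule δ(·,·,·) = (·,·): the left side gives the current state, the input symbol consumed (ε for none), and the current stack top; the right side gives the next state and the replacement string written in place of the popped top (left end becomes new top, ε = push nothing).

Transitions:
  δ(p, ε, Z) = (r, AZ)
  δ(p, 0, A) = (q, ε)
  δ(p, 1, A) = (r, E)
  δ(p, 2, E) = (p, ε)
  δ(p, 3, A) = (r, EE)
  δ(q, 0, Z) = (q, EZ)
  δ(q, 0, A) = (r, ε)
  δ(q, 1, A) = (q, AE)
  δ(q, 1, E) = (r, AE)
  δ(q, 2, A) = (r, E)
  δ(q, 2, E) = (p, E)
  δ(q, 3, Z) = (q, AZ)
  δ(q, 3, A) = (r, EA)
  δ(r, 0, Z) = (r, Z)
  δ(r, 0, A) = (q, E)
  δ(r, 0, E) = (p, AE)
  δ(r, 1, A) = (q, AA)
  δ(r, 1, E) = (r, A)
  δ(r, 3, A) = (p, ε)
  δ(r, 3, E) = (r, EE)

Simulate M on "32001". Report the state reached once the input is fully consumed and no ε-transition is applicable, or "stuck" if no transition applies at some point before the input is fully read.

stuck

(p, 32001, Z) ⊢ (r, 32001, AZ) ⊢ (p, 2001, Z) ⊢ (r, 2001, AZ)
No transition for (r, 2, top A); M blocks with input 2001 remaining.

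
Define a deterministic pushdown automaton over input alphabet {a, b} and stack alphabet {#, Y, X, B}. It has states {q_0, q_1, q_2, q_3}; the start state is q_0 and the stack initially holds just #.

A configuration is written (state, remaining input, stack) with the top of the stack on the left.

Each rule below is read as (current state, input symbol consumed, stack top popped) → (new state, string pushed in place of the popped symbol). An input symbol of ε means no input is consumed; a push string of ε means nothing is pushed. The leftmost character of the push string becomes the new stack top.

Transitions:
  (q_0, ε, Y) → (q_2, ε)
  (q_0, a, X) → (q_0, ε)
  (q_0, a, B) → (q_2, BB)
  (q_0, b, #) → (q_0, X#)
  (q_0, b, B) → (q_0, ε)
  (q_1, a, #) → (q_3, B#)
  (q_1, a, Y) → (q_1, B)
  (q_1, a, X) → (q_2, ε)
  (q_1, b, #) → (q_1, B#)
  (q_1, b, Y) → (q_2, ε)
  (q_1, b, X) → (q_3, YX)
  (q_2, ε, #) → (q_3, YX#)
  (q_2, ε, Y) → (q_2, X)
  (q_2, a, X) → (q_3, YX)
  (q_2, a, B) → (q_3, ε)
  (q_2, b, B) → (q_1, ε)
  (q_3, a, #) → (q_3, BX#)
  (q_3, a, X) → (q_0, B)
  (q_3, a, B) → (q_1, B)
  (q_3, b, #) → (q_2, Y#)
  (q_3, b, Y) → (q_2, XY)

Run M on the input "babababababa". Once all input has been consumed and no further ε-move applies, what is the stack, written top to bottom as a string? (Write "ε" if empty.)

#

(q_0, babababababa, #)
  read b, top #: go to q_0, push X# → (q_0, abababababa, X#)
  read a, top X: go to q_0, push ε → (q_0, bababababa, #)
  read b, top #: go to q_0, push X# → (q_0, ababababa, X#)
  read a, top X: go to q_0, push ε → (q_0, babababa, #)
  read b, top #: go to q_0, push X# → (q_0, abababa, X#)
  read a, top X: go to q_0, push ε → (q_0, bababa, #)
  read b, top #: go to q_0, push X# → (q_0, ababa, X#)
  read a, top X: go to q_0, push ε → (q_0, baba, #)
  read b, top #: go to q_0, push X# → (q_0, aba, X#)
  read a, top X: go to q_0, push ε → (q_0, ba, #)
  read b, top #: go to q_0, push X# → (q_0, a, X#)
  read a, top X: go to q_0, push ε → (q_0, ε, #)
All input consumed in state q_0 with stack #.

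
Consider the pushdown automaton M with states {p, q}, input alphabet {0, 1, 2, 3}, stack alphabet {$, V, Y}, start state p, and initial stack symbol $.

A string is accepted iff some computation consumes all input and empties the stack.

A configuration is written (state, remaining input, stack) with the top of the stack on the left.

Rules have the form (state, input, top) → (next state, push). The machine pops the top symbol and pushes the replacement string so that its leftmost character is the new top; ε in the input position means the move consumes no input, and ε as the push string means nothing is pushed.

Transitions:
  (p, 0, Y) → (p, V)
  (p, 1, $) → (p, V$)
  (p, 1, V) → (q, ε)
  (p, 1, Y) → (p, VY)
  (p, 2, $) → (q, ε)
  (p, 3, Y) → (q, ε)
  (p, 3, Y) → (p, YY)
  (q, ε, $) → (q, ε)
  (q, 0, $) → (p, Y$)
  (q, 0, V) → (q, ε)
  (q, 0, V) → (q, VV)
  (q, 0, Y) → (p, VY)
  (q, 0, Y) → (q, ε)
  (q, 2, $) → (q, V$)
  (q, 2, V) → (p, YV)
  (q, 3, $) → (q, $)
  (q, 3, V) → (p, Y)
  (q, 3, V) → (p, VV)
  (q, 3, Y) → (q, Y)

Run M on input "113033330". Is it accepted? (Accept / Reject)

Accept

One accepting computation: (p, 113033330, $) ⊢ (p, 13033330, V$) ⊢ (q, 3033330, $) ⊢ (q, 033330, $) ⊢ (p, 33330, Y$) ⊢ (p, 3330, YY$) ⊢ (q, 330, Y$) ⊢ (q, 30, Y$) ⊢ (q, 0, Y$) ⊢ (q, ε, $) ⊢ (q, ε, ε)
All input consumed and the stack is empty.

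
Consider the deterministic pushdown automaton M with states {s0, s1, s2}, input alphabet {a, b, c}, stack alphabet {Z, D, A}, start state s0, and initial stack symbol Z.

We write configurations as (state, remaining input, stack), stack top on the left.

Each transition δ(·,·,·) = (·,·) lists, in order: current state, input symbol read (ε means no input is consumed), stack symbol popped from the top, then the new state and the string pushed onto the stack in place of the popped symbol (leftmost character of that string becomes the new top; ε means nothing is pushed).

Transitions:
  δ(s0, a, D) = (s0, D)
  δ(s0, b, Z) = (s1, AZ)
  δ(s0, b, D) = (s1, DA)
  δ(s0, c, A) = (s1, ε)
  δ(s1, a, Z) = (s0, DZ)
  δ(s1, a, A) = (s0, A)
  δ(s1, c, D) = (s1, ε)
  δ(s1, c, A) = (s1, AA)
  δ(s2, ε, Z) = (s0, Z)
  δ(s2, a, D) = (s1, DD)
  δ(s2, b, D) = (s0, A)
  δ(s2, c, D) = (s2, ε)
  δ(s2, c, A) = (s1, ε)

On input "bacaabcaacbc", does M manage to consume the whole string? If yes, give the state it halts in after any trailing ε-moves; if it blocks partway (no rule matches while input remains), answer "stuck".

stuck

(s0, bacaabcaacbc, Z) ⊢ (s1, acaabcaacbc, AZ) ⊢ (s0, caabcaacbc, AZ) ⊢ (s1, aabcaacbc, Z) ⊢ (s0, abcaacbc, DZ) ⊢ (s0, bcaacbc, DZ) ⊢ (s1, caacbc, DAZ) ⊢ (s1, aacbc, AZ) ⊢ (s0, acbc, AZ)
No transition for (s0, a, top A); M blocks with input acbc remaining.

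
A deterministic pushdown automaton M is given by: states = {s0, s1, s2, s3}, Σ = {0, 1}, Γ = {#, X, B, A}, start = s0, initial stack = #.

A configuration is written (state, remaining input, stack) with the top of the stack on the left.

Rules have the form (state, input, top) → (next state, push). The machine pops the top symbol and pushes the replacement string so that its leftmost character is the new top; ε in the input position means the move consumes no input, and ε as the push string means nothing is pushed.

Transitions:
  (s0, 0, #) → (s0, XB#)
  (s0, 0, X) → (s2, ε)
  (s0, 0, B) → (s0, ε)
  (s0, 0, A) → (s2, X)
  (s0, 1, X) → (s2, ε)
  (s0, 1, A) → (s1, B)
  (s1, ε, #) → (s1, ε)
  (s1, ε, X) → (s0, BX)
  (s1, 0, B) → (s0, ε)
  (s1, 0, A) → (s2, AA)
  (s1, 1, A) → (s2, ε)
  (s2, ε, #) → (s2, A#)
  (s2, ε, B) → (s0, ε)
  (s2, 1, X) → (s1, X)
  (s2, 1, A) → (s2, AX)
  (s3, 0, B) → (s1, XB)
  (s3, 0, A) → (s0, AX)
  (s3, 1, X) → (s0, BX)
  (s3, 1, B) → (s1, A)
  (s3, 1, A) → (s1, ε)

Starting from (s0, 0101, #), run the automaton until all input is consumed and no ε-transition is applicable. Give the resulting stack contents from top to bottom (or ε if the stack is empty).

#

(s0, 0101, #)
  read 0, top #: go to s0, push XB# → (s0, 101, XB#)
  read 1, top X: go to s2, push ε → (s2, 01, B#)
  ε-move, top B: go to s0, push ε → (s0, 01, #)
  read 0, top #: go to s0, push XB# → (s0, 1, XB#)
  read 1, top X: go to s2, push ε → (s2, ε, B#)
  ε-move, top B: go to s0, push ε → (s0, ε, #)
All input consumed in state s0 with stack #.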